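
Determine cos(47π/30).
cos(47π/30) = 0.2079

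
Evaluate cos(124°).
cos(124°) = -0.5592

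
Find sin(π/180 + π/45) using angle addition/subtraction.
sin(π/180 + π/45) = sin π/180 cos π/45 + cos π/180 sin π/45 = 0.08716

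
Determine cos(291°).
cos(291°) = 0.3584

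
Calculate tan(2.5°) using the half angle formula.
tan(2.5°) = sin 5° / (1 + cos 5°) = 0.04366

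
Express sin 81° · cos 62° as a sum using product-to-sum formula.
sin 81° cos 62° = (1/2)[sin(81°+62°) + sin(81°-62°)]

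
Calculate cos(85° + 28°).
cos(85° + 28°) = cos 85° cos 28° - sin 85° sin 28° = -0.3907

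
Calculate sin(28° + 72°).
sin(28° + 72°) = sin 28° cos 72° + cos 28° sin 72° = 0.9848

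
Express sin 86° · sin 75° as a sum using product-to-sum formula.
sin 86° sin 75° = (1/2)[cos(86°-75°) - cos(86°+75°)]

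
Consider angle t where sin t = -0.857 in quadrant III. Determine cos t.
cos t = ±√(1 - sin²t) = -0.5153 (negative in QIII)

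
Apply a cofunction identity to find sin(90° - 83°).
sin(90° - 83°) = cos(83°) = 0.1219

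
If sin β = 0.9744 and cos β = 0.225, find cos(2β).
cos(2β) = cos²β - sin²β = -0.8988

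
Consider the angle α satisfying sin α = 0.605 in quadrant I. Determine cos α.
cos α = √(1 - sin²α) = 0.7962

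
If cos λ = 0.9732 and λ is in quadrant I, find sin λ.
sin λ = 0.23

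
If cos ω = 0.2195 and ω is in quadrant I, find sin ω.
sin ω = 0.9756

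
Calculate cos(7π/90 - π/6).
cos(7π/90 - π/6) = cos 7π/90 cos π/6 + sin 7π/90 sin π/6 = 0.9613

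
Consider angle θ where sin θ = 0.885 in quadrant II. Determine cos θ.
cos θ = ±√(1 - sin²θ) = -0.4656 (negative in QII)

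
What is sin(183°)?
sin(183°) = -0.05234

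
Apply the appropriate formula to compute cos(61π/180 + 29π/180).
cos(61π/180 + 29π/180) = cos 61π/180 cos 29π/180 - sin 61π/180 sin 29π/180 = 0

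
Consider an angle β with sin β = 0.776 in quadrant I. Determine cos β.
cos β = √(1 - sin²β) = 0.6307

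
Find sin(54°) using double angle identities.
sin(54°) = 2 sin 27° cos 27° = 0.809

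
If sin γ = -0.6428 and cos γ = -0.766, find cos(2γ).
cos(2γ) = cos²γ - sin²γ = 0.1736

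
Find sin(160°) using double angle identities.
sin(160°) = 2 sin 80° cos 80° = 0.342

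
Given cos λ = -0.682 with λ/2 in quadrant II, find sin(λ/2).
sin(λ/2) = ±√((1 - cos λ)/2); positive since λ/2 ∈ QII, so sin(λ/2) = 0.9171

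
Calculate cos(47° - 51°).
cos(47° - 51°) = cos 47° cos 51° + sin 47° sin 51° = 0.9976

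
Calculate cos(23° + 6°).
cos(23° + 6°) = cos 23° cos 6° - sin 23° sin 6° = 0.8746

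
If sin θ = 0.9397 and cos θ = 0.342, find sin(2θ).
sin(2θ) = 2 sin θ cos θ = 0.6428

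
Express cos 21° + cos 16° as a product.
cos 21° + cos 16° = 2 cos(18.5°) cos(2.5°)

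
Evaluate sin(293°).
sin(293°) = -0.9205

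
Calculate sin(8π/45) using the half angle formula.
sin(8π/45) = √((1 - cos 16π/45)/2) = 0.5299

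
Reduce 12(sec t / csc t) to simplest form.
12(sec t / csc t) = 12(tan t) (using Reciprocal identities)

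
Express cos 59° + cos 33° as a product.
cos 59° + cos 33° = 2 cos(46°) cos(13°)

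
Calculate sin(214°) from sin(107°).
sin(214°) = 2 sin 107° cos 107° = -0.5592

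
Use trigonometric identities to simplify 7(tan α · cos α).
7(tan α · cos α) = 7(sin α) (using Quotient identity)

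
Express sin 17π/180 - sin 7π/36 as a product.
sin 17π/180 - sin 7π/36 = 2 cos(13π/90) sin(-π/20)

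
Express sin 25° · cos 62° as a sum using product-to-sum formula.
sin 25° cos 62° = (1/2)[sin(25°+62°) + sin(25°-62°)]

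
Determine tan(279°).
tan(279°) = -6.314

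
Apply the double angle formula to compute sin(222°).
sin(222°) = 2 sin 111° cos 111° = -0.6691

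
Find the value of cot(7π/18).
cot(7π/18) = 0.364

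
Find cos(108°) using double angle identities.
cos(108°) = cos²54° - sin²54° = -0.309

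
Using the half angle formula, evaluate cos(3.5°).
cos(3.5°) = √((1 + cos 7°)/2) = 0.9981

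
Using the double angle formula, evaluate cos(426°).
cos(426°) = cos²213° - sin²213° = 0.4067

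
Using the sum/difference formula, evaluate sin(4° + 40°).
sin(4° + 40°) = sin 4° cos 40° + cos 4° sin 40° = 0.6947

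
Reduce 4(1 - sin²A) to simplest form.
4(1 - sin²A) = 4(cos²A) (using Pythagorean identity)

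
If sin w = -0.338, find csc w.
csc w = 1/sin w = -2.959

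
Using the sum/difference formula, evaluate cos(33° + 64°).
cos(33° + 64°) = cos 33° cos 64° - sin 33° sin 64° = -0.1219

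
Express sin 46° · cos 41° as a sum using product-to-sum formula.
sin 46° cos 41° = (1/2)[sin(46°+41°) + sin(46°-41°)]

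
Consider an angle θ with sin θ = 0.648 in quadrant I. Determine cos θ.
cos θ = √(1 - sin²θ) = 0.7616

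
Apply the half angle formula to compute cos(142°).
cos(142°) = -√((1 + cos 284°)/2) = -0.788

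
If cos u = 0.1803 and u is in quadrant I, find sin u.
sin u = 0.9836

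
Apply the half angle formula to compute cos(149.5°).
cos(149.5°) = -√((1 + cos 299°)/2) = -0.8616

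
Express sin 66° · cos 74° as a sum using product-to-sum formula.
sin 66° cos 74° = (1/2)[sin(66°+74°) + sin(66°-74°)]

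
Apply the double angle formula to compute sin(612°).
sin(612°) = 2 sin 306° cos 306° = -0.9511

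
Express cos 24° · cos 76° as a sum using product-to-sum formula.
cos 24° cos 76° = (1/2)[cos(24°-76°) + cos(24°+76°)]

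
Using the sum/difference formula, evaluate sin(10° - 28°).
sin(10° - 28°) = sin 10° cos 28° - cos 10° sin 28° = -0.309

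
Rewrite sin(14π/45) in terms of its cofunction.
sin(14π/45) = cos(π/2 - 14π/45) = cos(17π/90)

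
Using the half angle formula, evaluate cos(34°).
cos(34°) = √((1 + cos 68°)/2) = 0.829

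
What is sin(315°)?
sin(315°) = -√2/2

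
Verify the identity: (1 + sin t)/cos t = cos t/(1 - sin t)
LHS = (1 + sin t)(1 - sin t) / (cos t(1 - sin t)) = (1 - sin²t) / (cos t(1 - sin t)) = cos²t / (cos t(1 - sin t)) = cos t/(1 - sin t) = RHS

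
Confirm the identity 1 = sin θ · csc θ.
RHS = sin θ · (1/sin θ) = 1 = LHS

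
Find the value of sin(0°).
sin(0°) = 0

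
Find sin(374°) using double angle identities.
sin(374°) = 2 sin 187° cos 187° = 0.2419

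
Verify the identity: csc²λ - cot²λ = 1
LHS = 1/sin²λ - cos²λ/sin²λ = (1 - cos²λ)/sin²λ = sin²λ/sin²λ = 1 = RHS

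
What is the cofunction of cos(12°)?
cos(12°) = sin(90° - 12°) = sin(78°)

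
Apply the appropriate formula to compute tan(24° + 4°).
tan(24° + 4°) = (tan 24° + tan 4°)/(1 - tan 24° tan 4°) = 0.5317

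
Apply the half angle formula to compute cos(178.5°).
cos(178.5°) = -√((1 + cos 357°)/2) = -0.9997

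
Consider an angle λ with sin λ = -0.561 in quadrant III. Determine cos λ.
cos λ = ±√(1 - sin²λ) = -0.8278 (negative in QIII)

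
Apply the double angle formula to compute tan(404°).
tan(404°) = 2 tan 202° / (1 - tan²202°) = 0.9657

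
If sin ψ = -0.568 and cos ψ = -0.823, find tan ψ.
tan ψ = sin ψ / cos ψ = 0.6902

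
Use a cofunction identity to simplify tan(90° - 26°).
tan(90° - 26°) = cot(26°)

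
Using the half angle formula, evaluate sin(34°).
sin(34°) = √((1 - cos 68°)/2) = 0.5592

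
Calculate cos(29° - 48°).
cos(29° - 48°) = cos 29° cos 48° + sin 29° sin 48° = 0.9455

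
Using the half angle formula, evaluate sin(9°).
sin(9°) = √((1 - cos 18°)/2) = 0.1564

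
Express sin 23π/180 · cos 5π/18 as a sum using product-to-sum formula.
sin 23π/180 cos 5π/18 = (1/2)[sin(23π/180+5π/18) + sin(23π/180-5π/18)]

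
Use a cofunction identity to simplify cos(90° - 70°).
cos(90° - 70°) = sin(70°)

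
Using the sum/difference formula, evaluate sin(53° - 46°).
sin(53° - 46°) = sin 53° cos 46° - cos 53° sin 46° = 0.1219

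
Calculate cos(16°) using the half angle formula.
cos(16°) = √((1 + cos 32°)/2) = 0.9613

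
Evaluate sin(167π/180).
sin(167π/180) = 0.225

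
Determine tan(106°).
tan(106°) = -3.487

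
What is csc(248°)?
csc(248°) = -1.079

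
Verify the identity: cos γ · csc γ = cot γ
LHS = cos γ · (1/sin γ) = cos γ/sin γ = cot γ = RHS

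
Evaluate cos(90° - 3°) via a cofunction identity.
cos(90° - 3°) = sin(3°) = 0.05234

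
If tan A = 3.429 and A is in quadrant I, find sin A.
sin A = 0.96 (using tan²A + 1 = sec²A)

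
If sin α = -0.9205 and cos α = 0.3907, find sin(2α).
sin(2α) = 2 sin α cos α = -0.7193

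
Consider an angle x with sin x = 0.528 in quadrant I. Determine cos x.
cos x = √(1 - sin²x) = 0.8492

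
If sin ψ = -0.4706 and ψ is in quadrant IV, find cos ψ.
cos ψ = 0.8823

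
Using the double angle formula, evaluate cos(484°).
cos(484°) = 1 - 2sin²242° = -0.5592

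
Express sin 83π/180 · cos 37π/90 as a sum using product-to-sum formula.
sin 83π/180 cos 37π/90 = (1/2)[sin(83π/180+37π/90) + sin(83π/180-37π/90)]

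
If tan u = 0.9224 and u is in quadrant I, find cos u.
cos u = 0.7351 (using tan²u + 1 = sec²u)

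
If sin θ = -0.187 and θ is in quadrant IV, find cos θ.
cos θ = 0.9824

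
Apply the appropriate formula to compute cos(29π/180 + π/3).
cos(29π/180 + π/3) = cos 29π/180 cos π/3 - sin 29π/180 sin π/3 = 0.01745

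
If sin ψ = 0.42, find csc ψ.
csc ψ = 1/sin ψ = 2.381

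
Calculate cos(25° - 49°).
cos(25° - 49°) = cos 25° cos 49° + sin 25° sin 49° = 0.9135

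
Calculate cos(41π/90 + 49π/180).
cos(41π/90 + 49π/180) = cos 41π/90 cos 49π/180 - sin 41π/90 sin 49π/180 = -0.6561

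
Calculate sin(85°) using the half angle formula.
sin(85°) = √((1 - cos 170°)/2) = 0.9962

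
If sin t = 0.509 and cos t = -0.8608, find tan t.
tan t = sin t / cos t = -0.5913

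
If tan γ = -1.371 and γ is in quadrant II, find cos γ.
cos γ = -0.5893 (using tan²γ + 1 = sec²γ)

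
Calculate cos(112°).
cos(112°) = -0.3746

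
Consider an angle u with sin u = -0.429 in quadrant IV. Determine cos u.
cos u = √(1 - sin²u) = 0.9033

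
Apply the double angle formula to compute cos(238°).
cos(238°) = cos²119° - sin²119° = -0.5299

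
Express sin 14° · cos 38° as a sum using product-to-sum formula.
sin 14° cos 38° = (1/2)[sin(14°+38°) + sin(14°-38°)]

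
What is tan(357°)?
tan(357°) = -0.05241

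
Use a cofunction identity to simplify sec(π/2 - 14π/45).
sec(π/2 - 14π/45) = csc(14π/45)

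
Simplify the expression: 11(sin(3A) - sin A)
11(sin(3A) - sin A) = 11(2 cos(2A) sin A) (using Sum-to-product)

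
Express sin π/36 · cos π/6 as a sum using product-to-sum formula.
sin π/36 cos π/6 = (1/2)[sin(π/36+π/6) + sin(π/36-π/6)]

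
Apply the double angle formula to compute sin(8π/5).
sin(8π/5) = 2 sin 4π/5 cos 4π/5 = -0.9511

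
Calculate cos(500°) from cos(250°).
cos(500°) = cos²250° - sin²250° = -0.766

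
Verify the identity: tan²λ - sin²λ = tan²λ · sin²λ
LHS = sin²λ/cos²λ - sin²λ = sin²λ(1/cos²λ - 1) = sin²λ · (1 - cos²λ)/cos²λ = sin²λ · sin²λ/cos²λ = sin²λ · tan²λ = RHS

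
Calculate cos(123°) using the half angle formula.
cos(123°) = -√((1 + cos 246°)/2) = -0.5446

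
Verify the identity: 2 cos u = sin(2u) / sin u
RHS = 2 sin u cos u / sin u = 2 cos u = LHS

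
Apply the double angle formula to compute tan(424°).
tan(424°) = 2 tan 212° / (1 - tan²212°) = 2.05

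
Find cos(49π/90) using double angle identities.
cos(49π/90) = 1 - 2sin²49π/180 = -0.1392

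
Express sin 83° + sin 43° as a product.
sin 83° + sin 43° = 2 sin(63°) cos(20°)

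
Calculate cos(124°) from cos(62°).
cos(124°) = cos²62° - sin²62° = -0.5592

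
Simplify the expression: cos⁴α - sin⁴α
cos⁴α - sin⁴α = cos(2α) (using Factoring + double angle)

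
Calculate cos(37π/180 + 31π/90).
cos(37π/180 + 31π/90) = cos 37π/180 cos 31π/90 - sin 37π/180 sin 31π/90 = -0.1564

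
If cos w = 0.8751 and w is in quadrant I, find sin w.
sin w = 0.4839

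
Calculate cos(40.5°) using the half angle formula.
cos(40.5°) = √((1 + cos 81°)/2) = 0.7604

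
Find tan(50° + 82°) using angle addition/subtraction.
tan(50° + 82°) = (tan 50° + tan 82°)/(1 - tan 50° tan 82°) = -1.111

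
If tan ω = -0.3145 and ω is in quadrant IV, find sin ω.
sin ω = -0.3 (using tan²ω + 1 = sec²ω)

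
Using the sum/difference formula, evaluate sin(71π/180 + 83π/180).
sin(71π/180 + 83π/180) = sin 71π/180 cos 83π/180 + cos 71π/180 sin 83π/180 = 0.4384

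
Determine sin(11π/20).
sin(11π/20) = 0.9877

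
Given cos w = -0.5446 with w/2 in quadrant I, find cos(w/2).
cos(w/2) = ±√((1 + cos w)/2); positive since w/2 ∈ QI, so cos(w/2) = 0.4772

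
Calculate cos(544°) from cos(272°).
cos(544°) = cos²272° - sin²272° = -0.9976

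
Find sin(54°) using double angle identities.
sin(54°) = 2 sin 27° cos 27° = 0.809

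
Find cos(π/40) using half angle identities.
cos(π/40) = √((1 + cos π/20)/2) = 0.9969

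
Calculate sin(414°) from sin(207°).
sin(414°) = 2 sin 207° cos 207° = 0.809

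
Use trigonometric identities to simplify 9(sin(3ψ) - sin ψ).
9(sin(3ψ) - sin ψ) = 9(2 cos(2ψ) sin ψ) (using Sum-to-product)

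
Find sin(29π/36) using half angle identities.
sin(29π/36) = √((1 - cos 29π/18)/2) = 0.5736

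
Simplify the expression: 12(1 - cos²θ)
12(1 - cos²θ) = 12(sin²θ) (using Pythagorean identity)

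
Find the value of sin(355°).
sin(355°) = -0.08716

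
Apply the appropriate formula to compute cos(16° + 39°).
cos(16° + 39°) = cos 16° cos 39° - sin 16° sin 39° = 0.5736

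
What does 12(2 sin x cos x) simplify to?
12(2 sin x cos x) = 12(sin(2x)) (using Double angle)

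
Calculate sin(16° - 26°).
sin(16° - 26°) = sin 16° cos 26° - cos 16° sin 26° = -0.1736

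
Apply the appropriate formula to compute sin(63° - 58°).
sin(63° - 58°) = sin 63° cos 58° - cos 63° sin 58° = 0.08716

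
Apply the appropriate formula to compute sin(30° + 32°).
sin(30° + 32°) = sin 30° cos 32° + cos 30° sin 32° = 0.8829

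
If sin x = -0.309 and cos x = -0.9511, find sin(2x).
sin(2x) = 2 sin x cos x = 0.5878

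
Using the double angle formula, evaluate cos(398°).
cos(398°) = 2cos²199° - 1 = 0.788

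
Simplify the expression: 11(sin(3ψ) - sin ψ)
11(sin(3ψ) - sin ψ) = 11(2 cos(2ψ) sin ψ) (using Sum-to-product)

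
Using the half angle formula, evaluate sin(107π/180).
sin(107π/180) = √((1 - cos 107π/90)/2) = 0.9563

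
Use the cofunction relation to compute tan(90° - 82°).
tan(90° - 82°) = cot(82°) = 0.1405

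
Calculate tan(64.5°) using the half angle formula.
tan(64.5°) = sin 129° / (1 + cos 129°) = 2.097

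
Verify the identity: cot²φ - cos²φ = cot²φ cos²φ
LHS = cos²φ/sin²φ - cos²φ = cos²φ(1/sin²φ - 1) = cos²φ · (1 - sin²φ)/sin²φ = cos²φ · cos²φ/sin²φ = cos²φ · cot²φ = RHS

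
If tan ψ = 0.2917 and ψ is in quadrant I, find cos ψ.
cos ψ = 0.96 (using tan²ψ + 1 = sec²ψ)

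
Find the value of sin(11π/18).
sin(11π/18) = 0.9397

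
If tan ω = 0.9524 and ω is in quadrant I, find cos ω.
cos ω = 0.7241 (using tan²ω + 1 = sec²ω)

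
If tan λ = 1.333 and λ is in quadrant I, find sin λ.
sin λ = 0.7999 (using tan²λ + 1 = sec²λ)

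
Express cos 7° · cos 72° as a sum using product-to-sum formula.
cos 7° cos 72° = (1/2)[cos(7°-72°) + cos(7°+72°)]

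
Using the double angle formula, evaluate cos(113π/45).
cos(113π/45) = cos²113π/90 - sin²113π/90 = -0.0349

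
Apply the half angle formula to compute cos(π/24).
cos(π/24) = √((1 + cos π/12)/2) = 0.9914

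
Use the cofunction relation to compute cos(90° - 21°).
cos(90° - 21°) = sin(21°) = 0.3584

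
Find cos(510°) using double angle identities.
cos(510°) = cos²255° - sin²255° = -√3/2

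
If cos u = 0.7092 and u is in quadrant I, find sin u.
sin u = 0.705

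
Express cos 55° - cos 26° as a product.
cos 55° - cos 26° = -2 sin(40.5°) sin(14.5°)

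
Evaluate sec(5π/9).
sec(5π/9) = -5.759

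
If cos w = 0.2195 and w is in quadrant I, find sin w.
sin w = 0.9756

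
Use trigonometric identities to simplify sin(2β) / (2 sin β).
sin(2β) / (2 sin β) = cos β (using Double angle)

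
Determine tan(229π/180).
tan(229π/180) = 1.15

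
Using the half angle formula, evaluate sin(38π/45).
sin(38π/45) = √((1 - cos 76π/45)/2) = 0.4695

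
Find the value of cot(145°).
cot(145°) = -1.428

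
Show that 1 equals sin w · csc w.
RHS = sin w · (1/sin w) = 1 = LHS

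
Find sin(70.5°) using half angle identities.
sin(70.5°) = √((1 - cos 141°)/2) = 0.9426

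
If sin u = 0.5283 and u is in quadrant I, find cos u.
cos u = 0.8491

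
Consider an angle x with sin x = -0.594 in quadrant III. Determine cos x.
cos x = ±√(1 - sin²x) = -0.8045 (negative in QIII)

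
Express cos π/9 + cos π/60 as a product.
cos π/9 + cos π/60 = 2 cos(23π/360) cos(17π/360)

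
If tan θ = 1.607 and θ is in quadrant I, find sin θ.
sin θ = 0.849 (using tan²θ + 1 = sec²θ)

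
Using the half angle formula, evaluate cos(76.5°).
cos(76.5°) = √((1 + cos 153°)/2) = 0.2334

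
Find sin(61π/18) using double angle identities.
sin(61π/18) = 2 sin 61π/36 cos 61π/36 = -0.9397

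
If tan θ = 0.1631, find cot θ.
cot θ = 1/tan θ = 6.131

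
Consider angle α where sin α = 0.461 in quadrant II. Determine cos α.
cos α = ±√(1 - sin²α) = -0.8874 (negative in QII)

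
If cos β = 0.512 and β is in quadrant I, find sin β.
sin β = 0.859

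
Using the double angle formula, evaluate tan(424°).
tan(424°) = 2 tan 212° / (1 - tan²212°) = 2.05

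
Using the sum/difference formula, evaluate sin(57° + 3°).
sin(57° + 3°) = sin 57° cos 3° + cos 57° sin 3° = √3/2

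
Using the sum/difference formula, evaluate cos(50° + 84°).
cos(50° + 84°) = cos 50° cos 84° - sin 50° sin 84° = -0.6947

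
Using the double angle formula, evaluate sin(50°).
sin(50°) = 2 sin 25° cos 25° = 0.766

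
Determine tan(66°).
tan(66°) = 2.246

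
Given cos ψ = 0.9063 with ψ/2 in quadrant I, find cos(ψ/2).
cos(ψ/2) = ±√((1 + cos ψ)/2); positive since ψ/2 ∈ QI, so cos(ψ/2) = 0.9763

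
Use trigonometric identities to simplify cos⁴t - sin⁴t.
cos⁴t - sin⁴t = cos(2t) (using Factoring + double angle)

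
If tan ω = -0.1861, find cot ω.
cot ω = 1/tan ω = -5.373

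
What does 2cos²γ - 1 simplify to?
2cos²γ - 1 = cos(2γ) (using Double angle)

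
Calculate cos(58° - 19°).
cos(58° - 19°) = cos 58° cos 19° + sin 58° sin 19° = 0.7771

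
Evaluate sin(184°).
sin(184°) = -0.06976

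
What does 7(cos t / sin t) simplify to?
7(cos t / sin t) = 7(cot t) (using Quotient identity)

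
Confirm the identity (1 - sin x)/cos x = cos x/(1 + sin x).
LHS = (1 - sin x)(1 + sin x) / (cos x(1 + sin x)) = (1 - sin²x) / (cos x(1 + sin x)) = cos²x / (cos x(1 + sin x)) = cos x/(1 + sin x) = RHS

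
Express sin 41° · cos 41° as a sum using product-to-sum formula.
sin 41° cos 41° = (1/2)[sin(41°+41°) + sin(41°-41°)]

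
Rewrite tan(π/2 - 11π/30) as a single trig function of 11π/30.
tan(π/2 - 11π/30) = cot(11π/30)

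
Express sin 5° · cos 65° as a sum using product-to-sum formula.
sin 5° cos 65° = (1/2)[sin(5°+65°) + sin(5°-65°)]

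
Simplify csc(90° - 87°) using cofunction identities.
csc(90° - 87°) = sec(87°)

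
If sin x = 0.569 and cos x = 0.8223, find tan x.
tan x = sin x / cos x = 0.692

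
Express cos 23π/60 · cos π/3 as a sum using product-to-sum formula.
cos 23π/60 cos π/3 = (1/2)[cos(23π/60-π/3) + cos(23π/60+π/3)]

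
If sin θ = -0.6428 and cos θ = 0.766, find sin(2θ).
sin(2θ) = 2 sin θ cos θ = -0.9848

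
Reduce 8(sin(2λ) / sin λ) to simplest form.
8(sin(2λ) / sin λ) = 8(2 cos λ) (using Double angle)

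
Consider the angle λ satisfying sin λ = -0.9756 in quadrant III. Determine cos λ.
cos λ = ±√(1 - sin²λ) = -0.2196 (negative in QIII)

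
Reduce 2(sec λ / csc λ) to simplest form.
2(sec λ / csc λ) = 2(tan λ) (using Reciprocal identities)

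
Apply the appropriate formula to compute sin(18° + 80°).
sin(18° + 80°) = sin 18° cos 80° + cos 18° sin 80° = 0.9903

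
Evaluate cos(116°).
cos(116°) = -0.4384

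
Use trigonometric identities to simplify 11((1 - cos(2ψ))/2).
11((1 - cos(2ψ))/2) = 11(sin²ψ) (using Power reduction)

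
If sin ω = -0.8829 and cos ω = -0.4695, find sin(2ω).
sin(2ω) = 2 sin ω cos ω = 0.829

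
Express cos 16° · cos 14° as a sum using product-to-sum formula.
cos 16° cos 14° = (1/2)[cos(16°-14°) + cos(16°+14°)]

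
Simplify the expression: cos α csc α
cos α csc α = cot α (using Reciprocal + quotient)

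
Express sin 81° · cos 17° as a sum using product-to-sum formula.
sin 81° cos 17° = (1/2)[sin(81°+17°) + sin(81°-17°)]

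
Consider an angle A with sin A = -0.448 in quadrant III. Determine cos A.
cos A = ±√(1 - sin²A) = -0.894 (negative in QIII)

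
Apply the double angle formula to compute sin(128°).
sin(128°) = 2 sin 64° cos 64° = 0.788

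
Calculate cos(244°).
cos(244°) = -0.4384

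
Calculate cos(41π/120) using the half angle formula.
cos(41π/120) = √((1 + cos 41π/60)/2) = 0.4772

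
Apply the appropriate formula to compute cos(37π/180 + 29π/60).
cos(37π/180 + 29π/60) = cos 37π/180 cos 29π/60 - sin 37π/180 sin 29π/60 = -0.5592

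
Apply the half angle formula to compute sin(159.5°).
sin(159.5°) = √((1 - cos 319°)/2) = 0.3502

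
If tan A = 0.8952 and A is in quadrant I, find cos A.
cos A = 0.7451 (using tan²A + 1 = sec²A)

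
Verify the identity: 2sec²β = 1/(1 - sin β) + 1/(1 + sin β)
RHS = [(1 + sin β) + (1 - sin β)] / [(1 - sin β)(1 + sin β)] = 2/(1 - sin²β) = 2/cos²β = 2sec²β = LHS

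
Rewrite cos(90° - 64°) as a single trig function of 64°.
cos(90° - 64°) = sin(64°)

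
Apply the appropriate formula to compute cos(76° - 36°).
cos(76° - 36°) = cos 76° cos 36° + sin 76° sin 36° = 0.766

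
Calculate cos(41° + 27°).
cos(41° + 27°) = cos 41° cos 27° - sin 41° sin 27° = 0.3746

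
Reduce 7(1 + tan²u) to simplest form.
7(1 + tan²u) = 7(sec²u) (using Pythagorean identity)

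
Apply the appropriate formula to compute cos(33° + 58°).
cos(33° + 58°) = cos 33° cos 58° - sin 33° sin 58° = -0.01745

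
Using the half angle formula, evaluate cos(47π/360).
cos(47π/360) = √((1 + cos 47π/180)/2) = 0.9171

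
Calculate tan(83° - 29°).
tan(83° - 29°) = (tan 83° - tan 29°)/(1 + tan 83° tan 29°) = 1.376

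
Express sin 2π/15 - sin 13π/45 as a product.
sin 2π/15 - sin 13π/45 = 2 cos(19π/90) sin(-7π/90)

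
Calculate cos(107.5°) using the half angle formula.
cos(107.5°) = -√((1 + cos 215°)/2) = -0.3007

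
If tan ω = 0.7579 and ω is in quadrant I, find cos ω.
cos ω = 0.797 (using tan²ω + 1 = sec²ω)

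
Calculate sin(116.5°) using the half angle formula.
sin(116.5°) = √((1 - cos 233°)/2) = 0.8949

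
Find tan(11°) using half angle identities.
tan(11°) = sin 22° / (1 + cos 22°) = 0.1944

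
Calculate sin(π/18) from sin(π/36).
sin(π/18) = 2 sin π/36 cos π/36 = 0.1736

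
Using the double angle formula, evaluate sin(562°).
sin(562°) = 2 sin 281° cos 281° = -0.3746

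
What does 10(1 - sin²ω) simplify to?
10(1 - sin²ω) = 10(cos²ω) (using Pythagorean identity)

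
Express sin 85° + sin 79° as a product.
sin 85° + sin 79° = 2 sin(82°) cos(3°)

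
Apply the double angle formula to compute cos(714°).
cos(714°) = 2cos²357° - 1 = 0.9945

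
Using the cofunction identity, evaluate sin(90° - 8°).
sin(90° - 8°) = cos(8°) = 0.9903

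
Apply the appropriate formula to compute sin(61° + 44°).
sin(61° + 44°) = sin 61° cos 44° + cos 61° sin 44° = (√6+√2)/4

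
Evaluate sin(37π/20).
sin(37π/20) = -0.454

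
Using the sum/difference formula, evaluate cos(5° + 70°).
cos(5° + 70°) = cos 5° cos 70° - sin 5° sin 70° = (√6-√2)/4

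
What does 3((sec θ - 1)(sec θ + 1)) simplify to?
3((sec θ - 1)(sec θ + 1)) = 3(tan²θ) (using Diff. of squares)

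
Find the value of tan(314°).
tan(314°) = -1.036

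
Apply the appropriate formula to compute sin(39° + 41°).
sin(39° + 41°) = sin 39° cos 41° + cos 39° sin 41° = 0.9848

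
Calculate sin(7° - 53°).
sin(7° - 53°) = sin 7° cos 53° - cos 7° sin 53° = -0.7193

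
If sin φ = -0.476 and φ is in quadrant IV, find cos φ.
cos φ = 0.8794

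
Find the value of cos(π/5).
cos(π/5) = 0.809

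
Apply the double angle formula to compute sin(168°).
sin(168°) = 2 sin 84° cos 84° = 0.2079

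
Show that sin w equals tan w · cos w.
RHS = (sin w/cos w) · cos w = sin w = LHS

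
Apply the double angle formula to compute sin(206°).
sin(206°) = 2 sin 103° cos 103° = -0.4384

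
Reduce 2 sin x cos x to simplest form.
2 sin x cos x = sin(2x) (using Double angle)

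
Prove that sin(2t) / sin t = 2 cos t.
LHS = 2 sin t cos t / sin t = 2 cos t = RHS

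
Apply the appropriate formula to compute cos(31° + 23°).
cos(31° + 23°) = cos 31° cos 23° - sin 31° sin 23° = 0.5878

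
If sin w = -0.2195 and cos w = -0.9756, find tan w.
tan w = sin w / cos w = 0.225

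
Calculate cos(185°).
cos(185°) = -0.9962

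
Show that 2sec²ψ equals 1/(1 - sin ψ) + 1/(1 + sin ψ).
RHS = [(1 + sin ψ) + (1 - sin ψ)] / [(1 - sin ψ)(1 + sin ψ)] = 2/(1 - sin²ψ) = 2/cos²ψ = 2sec²ψ = LHS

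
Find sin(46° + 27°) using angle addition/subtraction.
sin(46° + 27°) = sin 46° cos 27° + cos 46° sin 27° = 0.9563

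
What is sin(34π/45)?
sin(34π/45) = 0.6947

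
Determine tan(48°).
tan(48°) = 1.111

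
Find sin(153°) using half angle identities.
sin(153°) = √((1 - cos 306°)/2) = 0.454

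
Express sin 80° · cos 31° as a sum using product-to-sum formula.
sin 80° cos 31° = (1/2)[sin(80°+31°) + sin(80°-31°)]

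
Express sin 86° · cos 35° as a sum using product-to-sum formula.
sin 86° cos 35° = (1/2)[sin(86°+35°) + sin(86°-35°)]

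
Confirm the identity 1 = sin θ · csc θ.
RHS = sin θ · (1/sin θ) = 1 = LHS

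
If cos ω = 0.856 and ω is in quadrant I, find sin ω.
sin ω = 0.517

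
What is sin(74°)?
sin(74°) = 0.9613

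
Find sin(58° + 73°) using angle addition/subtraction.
sin(58° + 73°) = sin 58° cos 73° + cos 58° sin 73° = 0.7547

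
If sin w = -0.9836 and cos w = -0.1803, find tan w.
tan w = sin w / cos w = 5.455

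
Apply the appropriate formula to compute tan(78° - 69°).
tan(78° - 69°) = (tan 78° - tan 69°)/(1 + tan 78° tan 69°) = 0.1584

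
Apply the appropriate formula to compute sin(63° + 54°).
sin(63° + 54°) = sin 63° cos 54° + cos 63° sin 54° = 0.891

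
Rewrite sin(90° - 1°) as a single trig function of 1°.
sin(90° - 1°) = cos(1°)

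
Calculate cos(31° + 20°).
cos(31° + 20°) = cos 31° cos 20° - sin 31° sin 20° = 0.6293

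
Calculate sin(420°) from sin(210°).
sin(420°) = 2 sin 210° cos 210° = √3/2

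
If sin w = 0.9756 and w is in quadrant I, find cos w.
cos w = 0.2196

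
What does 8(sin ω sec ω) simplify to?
8(sin ω sec ω) = 8(tan ω) (using Reciprocal + quotient)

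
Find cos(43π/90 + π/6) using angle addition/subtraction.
cos(43π/90 + π/6) = cos 43π/90 cos π/6 - sin 43π/90 sin π/6 = -0.4384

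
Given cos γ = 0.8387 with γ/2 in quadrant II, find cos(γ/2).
cos(γ/2) = ±√((1 + cos γ)/2); negative since γ/2 ∈ QII, so cos(γ/2) = -0.9588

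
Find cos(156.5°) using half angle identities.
cos(156.5°) = -√((1 + cos 313°)/2) = -0.9171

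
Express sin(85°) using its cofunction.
sin(85°) = cos(90° - 85°) = cos(5°)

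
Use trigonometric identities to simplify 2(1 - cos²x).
2(1 - cos²x) = 2(sin²x) (using Pythagorean identity)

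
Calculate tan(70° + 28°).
tan(70° + 28°) = (tan 70° + tan 28°)/(1 - tan 70° tan 28°) = -7.115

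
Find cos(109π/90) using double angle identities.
cos(109π/90) = cos²109π/180 - sin²109π/180 = -0.788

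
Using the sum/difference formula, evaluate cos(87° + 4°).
cos(87° + 4°) = cos 87° cos 4° - sin 87° sin 4° = -0.01745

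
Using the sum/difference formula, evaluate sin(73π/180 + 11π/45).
sin(73π/180 + 11π/45) = sin 73π/180 cos 11π/45 + cos 73π/180 sin 11π/45 = 0.891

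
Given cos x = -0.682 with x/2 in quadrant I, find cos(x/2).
cos(x/2) = ±√((1 + cos x)/2); positive since x/2 ∈ QI, so cos(x/2) = 0.3987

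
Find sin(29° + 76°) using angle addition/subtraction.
sin(29° + 76°) = sin 29° cos 76° + cos 29° sin 76° = (√6+√2)/4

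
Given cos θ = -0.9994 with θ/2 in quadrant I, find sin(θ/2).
sin(θ/2) = ±√((1 - cos θ)/2); positive since θ/2 ∈ QI, so sin(θ/2) = 0.9998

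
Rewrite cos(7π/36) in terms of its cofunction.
cos(7π/36) = sin(π/2 - 7π/36) = sin(11π/36)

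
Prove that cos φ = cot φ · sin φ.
RHS = (cos φ/sin φ) · sin φ = cos φ = LHS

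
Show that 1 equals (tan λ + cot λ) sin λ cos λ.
RHS = (sin λ/cos λ + cos λ/sin λ) sin λ cos λ = ((sin²λ + cos²λ)/(sin λ cos λ)) · sin λ cos λ = sin²λ + cos²λ = 1 = LHS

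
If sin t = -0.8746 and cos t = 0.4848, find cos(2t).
cos(2t) = cos²t - sin²t = -0.5299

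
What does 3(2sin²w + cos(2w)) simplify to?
3(2sin²w + cos(2w)) = 3 (using Double angle)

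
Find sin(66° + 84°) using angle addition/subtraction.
sin(66° + 84°) = sin 66° cos 84° + cos 66° sin 84° = 1/2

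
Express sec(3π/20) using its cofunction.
sec(3π/20) = csc(π/2 - 3π/20) = csc(7π/20)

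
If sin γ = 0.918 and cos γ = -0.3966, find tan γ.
tan γ = sin γ / cos γ = -2.315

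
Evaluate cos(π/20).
cos(π/20) = 0.9877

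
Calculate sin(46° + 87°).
sin(46° + 87°) = sin 46° cos 87° + cos 46° sin 87° = 0.7314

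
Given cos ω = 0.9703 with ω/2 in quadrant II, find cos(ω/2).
cos(ω/2) = ±√((1 + cos ω)/2); negative since ω/2 ∈ QII, so cos(ω/2) = -0.9925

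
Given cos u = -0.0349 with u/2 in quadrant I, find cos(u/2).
cos(u/2) = ±√((1 + cos u)/2); positive since u/2 ∈ QI, so cos(u/2) = 0.6947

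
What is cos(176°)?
cos(176°) = -0.9976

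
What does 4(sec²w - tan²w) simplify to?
4(sec²w - tan²w) = 4 (using Pythagorean identity)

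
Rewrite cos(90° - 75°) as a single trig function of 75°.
cos(90° - 75°) = sin(75°)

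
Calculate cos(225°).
cos(225°) = -√2/2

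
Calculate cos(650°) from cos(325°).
cos(650°) = 1 - 2sin²325° = 0.342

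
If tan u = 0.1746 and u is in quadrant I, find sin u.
sin u = 0.172 (using tan²u + 1 = sec²u)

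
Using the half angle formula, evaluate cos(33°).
cos(33°) = √((1 + cos 66°)/2) = 0.8387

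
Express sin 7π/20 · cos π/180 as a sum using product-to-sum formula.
sin 7π/20 cos π/180 = (1/2)[sin(7π/20+π/180) + sin(7π/20-π/180)]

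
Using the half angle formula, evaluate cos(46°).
cos(46°) = √((1 + cos 92°)/2) = 0.6947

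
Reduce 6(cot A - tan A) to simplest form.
6(cot A - tan A) = 6(2 cot(2A)) (using Double angle)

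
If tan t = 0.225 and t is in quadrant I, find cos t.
cos t = 0.9756 (using tan²t + 1 = sec²t)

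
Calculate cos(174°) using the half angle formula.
cos(174°) = -√((1 + cos 348°)/2) = -0.9945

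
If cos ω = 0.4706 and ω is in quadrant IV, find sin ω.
sin ω = -0.8823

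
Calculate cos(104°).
cos(104°) = -0.2419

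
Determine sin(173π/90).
sin(173π/90) = -0.2419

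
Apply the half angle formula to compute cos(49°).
cos(49°) = √((1 + cos 98°)/2) = 0.6561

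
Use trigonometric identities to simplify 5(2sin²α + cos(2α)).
5(2sin²α + cos(2α)) = 5 (using Double angle)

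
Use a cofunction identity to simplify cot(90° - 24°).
cot(90° - 24°) = tan(24°)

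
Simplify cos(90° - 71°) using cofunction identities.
cos(90° - 71°) = sin(71°)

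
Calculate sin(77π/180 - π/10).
sin(77π/180 - π/10) = sin 77π/180 cos π/10 - cos 77π/180 sin π/10 = 0.8572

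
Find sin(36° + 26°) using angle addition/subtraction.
sin(36° + 26°) = sin 36° cos 26° + cos 36° sin 26° = 0.8829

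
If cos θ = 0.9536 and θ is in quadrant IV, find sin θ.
sin θ = -0.3011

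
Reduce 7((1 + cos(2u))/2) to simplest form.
7((1 + cos(2u))/2) = 7(cos²u) (using Power reduction)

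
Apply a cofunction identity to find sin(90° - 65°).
sin(90° - 65°) = cos(65°) = 0.4226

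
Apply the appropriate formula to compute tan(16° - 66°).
tan(16° - 66°) = (tan 16° - tan 66°)/(1 + tan 16° tan 66°) = -1.192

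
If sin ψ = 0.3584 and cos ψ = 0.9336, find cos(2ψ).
cos(2ψ) = cos²ψ - sin²ψ = 0.7432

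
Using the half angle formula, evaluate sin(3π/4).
sin(3π/4) = √((1 - cos 3π/2)/2) = √2/2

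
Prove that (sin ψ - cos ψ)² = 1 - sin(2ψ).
LHS = sin²ψ - 2 sin ψ cos ψ + cos²ψ = (sin²ψ + cos²ψ) - 2 sin ψ cos ψ = 1 - sin(2ψ) = RHS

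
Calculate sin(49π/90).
sin(49π/90) = 0.9903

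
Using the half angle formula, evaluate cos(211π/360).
cos(211π/360) = -√((1 + cos 211π/180)/2) = -0.2672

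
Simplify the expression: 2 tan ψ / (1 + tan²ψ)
2 tan ψ / (1 + tan²ψ) = sin(2ψ) (using Double angle)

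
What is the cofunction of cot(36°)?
cot(36°) = tan(90° - 36°) = tan(54°)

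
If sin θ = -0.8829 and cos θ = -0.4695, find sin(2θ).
sin(2θ) = 2 sin θ cos θ = 0.829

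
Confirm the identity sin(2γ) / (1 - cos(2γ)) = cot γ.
LHS = 2 sin γ cos γ / (2sin²γ) = cos γ/sin γ = cot γ = RHS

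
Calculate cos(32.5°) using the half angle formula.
cos(32.5°) = √((1 + cos 65°)/2) = 0.8434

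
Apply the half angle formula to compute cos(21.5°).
cos(21.5°) = √((1 + cos 43°)/2) = 0.9304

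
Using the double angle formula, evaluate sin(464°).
sin(464°) = 2 sin 232° cos 232° = 0.9703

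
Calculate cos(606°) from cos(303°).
cos(606°) = 2cos²303° - 1 = -0.4067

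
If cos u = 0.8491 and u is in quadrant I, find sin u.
sin u = 0.5282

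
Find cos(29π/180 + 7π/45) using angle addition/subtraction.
cos(29π/180 + 7π/45) = cos 29π/180 cos 7π/45 - sin 29π/180 sin 7π/45 = 0.5446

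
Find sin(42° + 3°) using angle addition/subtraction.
sin(42° + 3°) = sin 42° cos 3° + cos 42° sin 3° = √2/2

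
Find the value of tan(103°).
tan(103°) = -4.331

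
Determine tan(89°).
tan(89°) = 57.29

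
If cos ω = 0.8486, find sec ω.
sec ω = 1/cos ω = 1.178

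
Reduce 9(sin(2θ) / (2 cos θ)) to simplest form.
9(sin(2θ) / (2 cos θ)) = 9(sin θ) (using Double angle)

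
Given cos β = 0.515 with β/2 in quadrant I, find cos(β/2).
cos(β/2) = ±√((1 + cos β)/2); positive since β/2 ∈ QI, so cos(β/2) = 0.8703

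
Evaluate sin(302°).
sin(302°) = -0.848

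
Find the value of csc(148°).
csc(148°) = 1.887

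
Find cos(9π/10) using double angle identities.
cos(9π/10) = 2cos²9π/20 - 1 = -0.9511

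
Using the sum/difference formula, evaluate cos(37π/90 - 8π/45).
cos(37π/90 - 8π/45) = cos 37π/90 cos 8π/45 + sin 37π/90 sin 8π/45 = 0.7431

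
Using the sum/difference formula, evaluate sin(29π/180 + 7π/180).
sin(29π/180 + 7π/180) = sin 29π/180 cos 7π/180 + cos 29π/180 sin 7π/180 = 0.5878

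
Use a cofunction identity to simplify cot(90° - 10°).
cot(90° - 10°) = tan(10°)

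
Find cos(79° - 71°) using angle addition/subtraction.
cos(79° - 71°) = cos 79° cos 71° + sin 79° sin 71° = 0.9903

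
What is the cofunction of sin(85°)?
sin(85°) = cos(90° - 85°) = cos(5°)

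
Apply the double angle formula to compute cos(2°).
cos(2°) = cos²1° - sin²1° = 0.9994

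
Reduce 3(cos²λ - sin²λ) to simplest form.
3(cos²λ - sin²λ) = 3(cos(2λ)) (using Double angle)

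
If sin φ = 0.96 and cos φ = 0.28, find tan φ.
tan φ = sin φ / cos φ = 3.429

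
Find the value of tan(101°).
tan(101°) = -5.145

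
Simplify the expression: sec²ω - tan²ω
sec²ω - tan²ω = 1 (using Pythagorean identity)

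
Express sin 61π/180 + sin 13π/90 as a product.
sin 61π/180 + sin 13π/90 = 2 sin(29π/120) cos(7π/72)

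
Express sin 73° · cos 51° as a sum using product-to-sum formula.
sin 73° cos 51° = (1/2)[sin(73°+51°) + sin(73°-51°)]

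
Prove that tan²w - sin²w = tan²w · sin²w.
LHS = sin²w/cos²w - sin²w = sin²w(1/cos²w - 1) = sin²w · (1 - cos²w)/cos²w = sin²w · sin²w/cos²w = sin²w · tan²w = RHS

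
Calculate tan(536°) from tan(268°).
tan(536°) = 2 tan 268° / (1 - tan²268°) = -0.06993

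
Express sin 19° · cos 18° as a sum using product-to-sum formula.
sin 19° cos 18° = (1/2)[sin(19°+18°) + sin(19°-18°)]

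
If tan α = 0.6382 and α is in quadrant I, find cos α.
cos α = 0.843 (using tan²α + 1 = sec²α)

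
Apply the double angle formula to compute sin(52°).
sin(52°) = 2 sin 26° cos 26° = 0.788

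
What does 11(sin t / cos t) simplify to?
11(sin t / cos t) = 11(tan t) (using Quotient identity)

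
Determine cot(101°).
cot(101°) = -0.1944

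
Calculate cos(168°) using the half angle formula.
cos(168°) = -√((1 + cos 336°)/2) = -0.9781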